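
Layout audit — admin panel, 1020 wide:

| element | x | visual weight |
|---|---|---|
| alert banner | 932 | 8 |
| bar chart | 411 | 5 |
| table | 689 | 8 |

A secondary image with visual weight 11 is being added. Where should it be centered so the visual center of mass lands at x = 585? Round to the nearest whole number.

With the secondary image, Σw becomes 8 + 5 + 8 + 11 = 32.
x: need Σw·x = 32·585 = 18720. Existing = 8·932 + 5·411 + 8·689 = 15023. Remainder 3697 / 11 ≈ 336.09.

x ≈ 336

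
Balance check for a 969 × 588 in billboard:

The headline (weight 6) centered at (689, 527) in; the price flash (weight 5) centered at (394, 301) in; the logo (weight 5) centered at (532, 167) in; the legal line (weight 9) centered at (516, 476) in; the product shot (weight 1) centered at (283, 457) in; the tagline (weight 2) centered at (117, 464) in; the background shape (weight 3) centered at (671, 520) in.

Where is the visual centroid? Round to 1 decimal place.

Σw = 6 + 5 + 5 + 9 + 1 + 2 + 3 = 31.
x: (6·689 + 5·394 + 5·532 + 9·516 + 1·283 + 2·117 + 3·671) / 31 = 15938 / 31 ≈ 514.13
y: (6·527 + 5·301 + 5·167 + 9·476 + 1·457 + 2·464 + 3·520) / 31 = 12731 / 31 ≈ 410.68

(514.1, 410.7)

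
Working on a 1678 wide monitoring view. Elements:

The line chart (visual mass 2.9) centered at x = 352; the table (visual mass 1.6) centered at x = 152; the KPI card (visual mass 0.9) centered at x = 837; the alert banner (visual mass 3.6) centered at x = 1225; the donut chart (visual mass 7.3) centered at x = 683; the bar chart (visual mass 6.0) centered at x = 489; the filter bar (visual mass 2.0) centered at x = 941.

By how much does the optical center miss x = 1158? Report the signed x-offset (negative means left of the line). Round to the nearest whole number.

Total weight = 2.9 + 1.6 + 0.9 + 3.6 + 7.3 + 6.0 + 2.0 = 24.3.
Σw·x = 16229.2; x̄ = 16229.2/24.3 ≈ 667.87.
Offset from x = 1158: 667.87 − 1158 ≈ -490.13.

≈ -490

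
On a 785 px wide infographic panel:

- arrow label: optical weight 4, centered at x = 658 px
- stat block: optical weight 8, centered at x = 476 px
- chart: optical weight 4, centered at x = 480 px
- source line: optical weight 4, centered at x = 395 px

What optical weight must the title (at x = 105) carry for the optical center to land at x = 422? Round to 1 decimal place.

Existing Σw = 20 (4 + 8 + 4 + 4); existing moment 4·658 + 8·476 + 4·480 + 4·395 = 9940.
For the centroid to hit 422: (9940 + w·105) / (20 + w) = 422.
Rearranging, w·(105 − 422) = 422·20 − 9940 = -1500, so w ≈ -1500/-317 = 4.73.

w ≈ 4.7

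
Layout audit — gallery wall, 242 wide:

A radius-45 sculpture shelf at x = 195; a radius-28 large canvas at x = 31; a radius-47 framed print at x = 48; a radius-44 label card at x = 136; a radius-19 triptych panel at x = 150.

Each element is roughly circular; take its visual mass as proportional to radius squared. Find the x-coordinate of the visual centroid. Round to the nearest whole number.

x ≈ 115

r² weights: sculpture shelf 45² = 2025, large canvas 28² = 784, framed print 47² = 2209, label card 44² = 1936, triptych panel 19² = 361. Total = 7315.
Σw·x = 2025·195 + 784·31 + 2209·48 + 1936·136 + 361·150 = 842657, so x̄ = 842657/7315 ≈ 115.20.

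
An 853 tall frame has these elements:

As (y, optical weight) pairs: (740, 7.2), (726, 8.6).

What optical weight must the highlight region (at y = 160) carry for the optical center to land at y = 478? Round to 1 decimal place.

Existing Σw = 15.8 (7.2 + 8.6); existing moment 7.2·740 + 8.6·726 = 11571.6.
Set Σw·y/Σw = 478: (11571.6 + 160w) = 478·(15.8 + w).
Solving: w = (478·15.8 − 11571.6) / (160 − 478) = -4019.2 / -318 ≈ 12.64.

w ≈ 12.6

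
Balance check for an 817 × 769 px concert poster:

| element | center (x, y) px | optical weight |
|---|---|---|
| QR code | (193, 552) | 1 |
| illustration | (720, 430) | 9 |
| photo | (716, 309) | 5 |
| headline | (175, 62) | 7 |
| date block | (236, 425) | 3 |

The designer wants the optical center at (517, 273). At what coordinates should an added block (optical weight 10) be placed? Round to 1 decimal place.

(590.9, 187.9)

New total weight: (1 + 9 + 5 + 7 + 3) + 10 = 35.
x: need Σw·x = 35·517 = 18095. Existing = 1·193 + 9·720 + 5·716 + 7·175 + 3·236 = 12186. Remainder 5909 / 10 ≈ 590.90.
y: need Σw·y = 35·273 = 9555. Existing = 1·552 + 9·430 + 5·309 + 7·62 + 3·425 = 7676. Remainder 1879 / 10 ≈ 187.90.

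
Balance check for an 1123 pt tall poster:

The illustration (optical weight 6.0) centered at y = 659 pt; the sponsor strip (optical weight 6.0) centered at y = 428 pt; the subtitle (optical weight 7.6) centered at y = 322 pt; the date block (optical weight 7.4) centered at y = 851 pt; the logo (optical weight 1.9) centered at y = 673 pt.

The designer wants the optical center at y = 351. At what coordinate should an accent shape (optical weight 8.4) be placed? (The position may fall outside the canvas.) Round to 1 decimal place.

With the accent shape, Σw becomes 6.0 + 6.0 + 7.6 + 7.4 + 1.9 + 8.4 = 37.3.
y: need Σw·y = 37.3·351 = 13092.3. Existing = 6.0·659 + 6.0·428 + 7.6·322 + 7.4·851 + 1.9·673 = 16545.3. Remainder -3453.0 / 8.4 ≈ -411.07.

y ≈ -411.1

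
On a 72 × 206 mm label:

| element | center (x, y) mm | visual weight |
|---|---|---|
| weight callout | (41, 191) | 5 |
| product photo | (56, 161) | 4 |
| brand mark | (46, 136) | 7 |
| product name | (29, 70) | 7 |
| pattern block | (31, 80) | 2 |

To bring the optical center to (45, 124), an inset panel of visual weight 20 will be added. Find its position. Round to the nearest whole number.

(50, 119)

After adding the inset panel, total weight = 5 + 4 + 7 + 7 + 2 + 20 = 45.
Along x: (1016 + 20·x) / 45 = 45 (existing moment 5·41 + 4·56 + 7·46 + 7·29 + 2·31 = 1016) ⇒ x = (2025 − 1016) / 20 ≈ 50.45.
Along y: (3201 + 20·y) / 45 = 124 (existing moment 5·191 + 4·161 + 7·136 + 7·70 + 2·80 = 3201) ⇒ y = (5580 − 3201) / 20 ≈ 118.95.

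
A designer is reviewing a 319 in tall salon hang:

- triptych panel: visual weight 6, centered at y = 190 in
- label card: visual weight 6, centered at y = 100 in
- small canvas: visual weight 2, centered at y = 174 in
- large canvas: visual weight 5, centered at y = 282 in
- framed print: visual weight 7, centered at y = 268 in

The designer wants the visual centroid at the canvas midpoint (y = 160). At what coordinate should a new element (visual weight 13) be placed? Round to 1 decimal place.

New total weight: (6 + 6 + 2 + 5 + 7) + 13 = 39.
Along y: (5374 + 13·y) / 39 = 160 (existing moment 6·190 + 6·100 + 2·174 + 5·282 + 7·268 = 5374) ⇒ y = (6240 − 5374) / 13 ≈ 66.62.

y ≈ 66.6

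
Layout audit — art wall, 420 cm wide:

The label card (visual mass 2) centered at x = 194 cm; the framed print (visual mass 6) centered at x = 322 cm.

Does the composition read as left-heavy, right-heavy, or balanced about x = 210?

right-heavy

Weights sum to 2 + 6 = 8.
x: (2·194 + 6·322) / 8 = 2320 / 8 ≈ 290.00
290.0 vs midline 210 → right-heavy.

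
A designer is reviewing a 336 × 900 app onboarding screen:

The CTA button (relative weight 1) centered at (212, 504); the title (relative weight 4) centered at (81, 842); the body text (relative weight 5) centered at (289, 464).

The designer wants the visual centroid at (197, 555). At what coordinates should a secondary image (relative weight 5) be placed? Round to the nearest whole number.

(195, 427)

New total weight: (1 + 4 + 5) + 5 = 15.
x: need Σw·x = 15·197 = 2955. Existing = 1·212 + 4·81 + 5·289 = 1981. Remainder 974 / 5 ≈ 194.80.
y: need Σw·y = 15·555 = 8325. Existing = 1·504 + 4·842 + 5·464 = 6192. Remainder 2133 / 5 ≈ 426.60.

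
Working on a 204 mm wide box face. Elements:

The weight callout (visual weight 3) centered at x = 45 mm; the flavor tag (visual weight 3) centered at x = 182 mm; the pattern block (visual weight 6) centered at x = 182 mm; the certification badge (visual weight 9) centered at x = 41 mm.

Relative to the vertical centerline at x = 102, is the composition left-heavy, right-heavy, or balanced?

balanced

Weights sum to 3 + 3 + 6 + 9 = 21.
Σw·x = 3·45 + 3·182 + 6·182 + 9·41 = 2142, so x̄ = 2142/21 ≈ 102.00.
102.00 = 102 exactly: balanced.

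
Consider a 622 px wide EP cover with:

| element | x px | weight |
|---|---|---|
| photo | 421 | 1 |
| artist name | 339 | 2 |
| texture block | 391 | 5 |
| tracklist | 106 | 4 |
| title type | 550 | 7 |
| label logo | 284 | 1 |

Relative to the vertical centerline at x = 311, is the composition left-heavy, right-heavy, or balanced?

right-heavy

Σw = 1 + 2 + 5 + 4 + 7 + 1 = 20.
Σw·x = 7612; x̄ = 7612/20 ≈ 380.60.
380.6 lies right of the midline 311, so the layout is right-heavy.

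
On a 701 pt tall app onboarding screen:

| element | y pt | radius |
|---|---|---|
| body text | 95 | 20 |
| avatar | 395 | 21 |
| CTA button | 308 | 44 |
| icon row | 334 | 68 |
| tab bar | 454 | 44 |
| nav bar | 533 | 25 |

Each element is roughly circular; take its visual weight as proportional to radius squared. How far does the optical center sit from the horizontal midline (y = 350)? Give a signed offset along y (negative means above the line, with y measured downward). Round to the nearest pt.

Weights ∝ r²: body text 20² = 400, avatar 21² = 441, CTA button 44² = 1936, icon row 68² = 4624, tab bar 44² = 1936, nav bar 25² = 625; Σw = 9962.
Σw·y = 3564968; ȳ = 3564968/9962 ≈ 357.86.
Against y = 350, that's 357.86 − 350 = 7.86.

≈ 8 pt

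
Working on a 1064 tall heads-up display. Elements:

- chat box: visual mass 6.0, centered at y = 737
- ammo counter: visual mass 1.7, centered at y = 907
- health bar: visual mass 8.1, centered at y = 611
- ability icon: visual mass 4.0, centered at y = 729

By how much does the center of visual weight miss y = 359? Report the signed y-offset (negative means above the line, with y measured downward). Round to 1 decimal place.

≈ 339.4

Weights sum to 6.0 + 1.7 + 8.1 + 4.0 = 19.8.
y: (6.0·737 + 1.7·907 + 8.1·611 + 4.0·729) / 19.8 = 13829.0 / 19.8 ≈ 698.43
Against y = 359, that's 698.43 − 359 = 339.43.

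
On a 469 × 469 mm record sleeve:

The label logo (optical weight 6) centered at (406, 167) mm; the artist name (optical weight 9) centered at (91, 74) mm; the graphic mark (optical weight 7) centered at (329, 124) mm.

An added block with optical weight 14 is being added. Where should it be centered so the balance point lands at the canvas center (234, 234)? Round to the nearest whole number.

With the added block, Σw becomes 6 + 9 + 7 + 14 = 36.
x: target moment 36×234 = 8424; current 6·406 + 9·91 + 7·329 = 5558; the added block supplies 2866, so x = 2866/14 ≈ 204.71.
y: target moment 36×234 = 8424; current 6·167 + 9·74 + 7·124 = 2536; the added block supplies 5888, so y = 5888/14 ≈ 420.57.

(205, 421)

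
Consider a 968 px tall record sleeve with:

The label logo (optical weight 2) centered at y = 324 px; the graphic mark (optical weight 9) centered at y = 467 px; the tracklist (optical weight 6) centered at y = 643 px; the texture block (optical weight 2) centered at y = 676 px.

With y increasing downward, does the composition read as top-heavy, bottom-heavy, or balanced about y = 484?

Total weight = 2 + 9 + 6 + 2 = 19.
Σw·y = 2·324 + 9·467 + 6·643 + 2·676 = 10061, so ȳ = 10061/19 ≈ 529.53.
Since 529.5 is below (larger y than) 484, the composition reads bottom-heavy.

bottom-heavy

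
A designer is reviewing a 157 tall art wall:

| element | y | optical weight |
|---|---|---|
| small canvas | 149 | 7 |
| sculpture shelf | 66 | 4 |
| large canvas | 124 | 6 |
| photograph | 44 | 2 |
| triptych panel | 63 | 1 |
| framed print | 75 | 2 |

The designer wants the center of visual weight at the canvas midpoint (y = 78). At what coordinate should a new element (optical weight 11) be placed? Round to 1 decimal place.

With the new element, Σw becomes 7 + 4 + 6 + 2 + 1 + 2 + 11 = 33.
y: target moment 33×78 = 2574; current 7·149 + 4·66 + 6·124 + 2·44 + 1·63 + 2·75 = 2352; the new element supplies 222, so y = 222/11 ≈ 20.18.

y ≈ 20.2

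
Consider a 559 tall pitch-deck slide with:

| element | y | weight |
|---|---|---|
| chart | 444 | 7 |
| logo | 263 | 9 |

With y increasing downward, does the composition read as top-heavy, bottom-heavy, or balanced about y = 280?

Weights sum to 7 + 9 = 16.
y-moment: 7·444 + 9·263 = 5475; centroid 5475/16 ≈ 342.19.
Since 342.2 is below (larger y than) 280, the composition reads bottom-heavy.

bottom-heavy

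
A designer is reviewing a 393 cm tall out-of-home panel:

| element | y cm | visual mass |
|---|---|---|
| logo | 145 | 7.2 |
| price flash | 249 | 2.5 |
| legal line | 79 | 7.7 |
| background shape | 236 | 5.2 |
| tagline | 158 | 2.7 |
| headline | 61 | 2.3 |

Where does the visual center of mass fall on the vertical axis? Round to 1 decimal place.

y ≈ 147.4

Total weight = 7.2 + 2.5 + 7.7 + 5.2 + 2.7 + 2.3 = 27.6.
Σw·y = 4068.9; ȳ = 4068.9/27.6 ≈ 147.42.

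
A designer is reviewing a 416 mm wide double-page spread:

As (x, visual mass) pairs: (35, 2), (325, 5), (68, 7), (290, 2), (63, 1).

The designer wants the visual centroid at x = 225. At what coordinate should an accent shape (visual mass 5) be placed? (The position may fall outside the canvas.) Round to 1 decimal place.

After adding the accent shape, total weight = 2 + 5 + 7 + 2 + 1 + 5 = 22.
x: target moment 22×225 = 4950; current 2·35 + 5·325 + 7·68 + 2·290 + 1·63 = 2814; the accent shape supplies 2136, so x = 2136/5 ≈ 427.20.

x ≈ 427.2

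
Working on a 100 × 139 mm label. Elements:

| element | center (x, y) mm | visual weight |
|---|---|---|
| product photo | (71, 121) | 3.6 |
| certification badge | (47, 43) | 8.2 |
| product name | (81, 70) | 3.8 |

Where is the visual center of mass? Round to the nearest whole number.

Total weight = 3.6 + 8.2 + 3.8 = 15.6.
x: (3.6·71 + 8.2·47 + 3.8·81) / 15.6 = 948.8 / 15.6 ≈ 60.82
y: (3.6·121 + 8.2·43 + 3.8·70) / 15.6 = 1054.2 / 15.6 ≈ 67.58

(61, 68)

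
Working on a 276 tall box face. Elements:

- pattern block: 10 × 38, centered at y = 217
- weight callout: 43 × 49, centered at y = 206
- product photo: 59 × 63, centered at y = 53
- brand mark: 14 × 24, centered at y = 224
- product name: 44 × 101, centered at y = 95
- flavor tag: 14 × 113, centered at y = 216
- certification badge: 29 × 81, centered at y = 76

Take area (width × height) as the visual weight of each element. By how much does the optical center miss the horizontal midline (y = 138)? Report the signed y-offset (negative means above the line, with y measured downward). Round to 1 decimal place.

Areas → weights: pattern block 10·38 = 380, weight callout 43·49 = 2107, product photo 59·63 = 3717, brand mark 14·24 = 336, product name 44·101 = 4444, flavor tag 14·113 = 1582, certification badge 29·81 = 2349; Σw = 14915.
Σw·y = 1731183; ȳ = 1731183/14915 ≈ 116.07.
Against y = 138, that's 116.07 − 138 = -21.93.

≈ -21.9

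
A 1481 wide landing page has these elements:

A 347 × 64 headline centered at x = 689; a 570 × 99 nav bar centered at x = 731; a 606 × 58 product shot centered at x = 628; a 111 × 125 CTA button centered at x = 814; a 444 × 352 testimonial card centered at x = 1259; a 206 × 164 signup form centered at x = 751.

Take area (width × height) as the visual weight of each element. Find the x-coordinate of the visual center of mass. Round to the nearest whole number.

Areas → weights: headline 347·64 = 22208, nav bar 570·99 = 56430, product shot 606·58 = 35148, CTA button 111·125 = 13875, testimonial card 444·352 = 156288, signup form 206·164 = 33784; Σw = 317733.
Σw·x = 22208·689 + 56430·731 + 35148·628 + 13875·814 + 156288·1259 + 33784·751 = 312057212, so x̄ = 312057212/317733 ≈ 982.14.

x ≈ 982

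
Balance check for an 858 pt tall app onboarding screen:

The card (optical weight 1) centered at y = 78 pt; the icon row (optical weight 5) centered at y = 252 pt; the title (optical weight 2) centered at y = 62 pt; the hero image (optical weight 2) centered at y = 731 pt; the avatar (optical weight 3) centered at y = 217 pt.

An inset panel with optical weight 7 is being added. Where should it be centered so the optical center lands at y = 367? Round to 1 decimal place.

y ≈ 537.9

After adding the inset panel, total weight = 1 + 5 + 2 + 2 + 3 + 7 = 20.
Along y: (3575 + 7·y) / 20 = 367 (existing moment 1·78 + 5·252 + 2·62 + 2·731 + 3·217 = 3575) ⇒ y = (7340 − 3575) / 7 ≈ 537.86.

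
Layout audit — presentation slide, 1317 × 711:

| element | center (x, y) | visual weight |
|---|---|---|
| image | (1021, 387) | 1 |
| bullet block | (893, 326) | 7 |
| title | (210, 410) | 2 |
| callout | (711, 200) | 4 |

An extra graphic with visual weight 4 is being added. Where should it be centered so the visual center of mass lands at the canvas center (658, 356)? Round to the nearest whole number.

(327, 530)

With the extra graphic, Σw becomes 1 + 7 + 2 + 4 + 4 = 18.
Along x: (10536 + 4·x) / 18 = 658 (existing moment 1·1021 + 7·893 + 2·210 + 4·711 = 10536) ⇒ x = (11844 − 10536) / 4 ≈ 327.00.
Along y: (4289 + 4·y) / 18 = 356 (existing moment 1·387 + 7·326 + 2·410 + 4·200 = 4289) ⇒ y = (6408 − 4289) / 4 ≈ 529.75.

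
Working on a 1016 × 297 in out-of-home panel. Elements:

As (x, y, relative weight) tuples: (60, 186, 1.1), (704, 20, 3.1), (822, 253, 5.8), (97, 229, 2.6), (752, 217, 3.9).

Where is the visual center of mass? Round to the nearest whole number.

Σw = 1.1 + 3.1 + 5.8 + 2.6 + 3.9 = 16.5.
x-moment: 1.1·60 + 3.1·704 + 5.8·822 + 2.6·97 + 3.9·752 = 10201.0; centroid 10201.0/16.5 ≈ 618.24.
y-moment: 1.1·186 + 3.1·20 + 5.8·253 + 2.6·229 + 3.9·217 = 3175.7; centroid 3175.7/16.5 ≈ 192.47.

(618, 192)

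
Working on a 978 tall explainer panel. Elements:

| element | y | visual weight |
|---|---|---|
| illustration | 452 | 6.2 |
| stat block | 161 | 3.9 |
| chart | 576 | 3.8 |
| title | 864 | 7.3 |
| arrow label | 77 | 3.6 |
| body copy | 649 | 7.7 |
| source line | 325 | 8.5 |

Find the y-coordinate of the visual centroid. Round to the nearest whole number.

y ≈ 487

Weights sum to 6.2 + 3.9 + 3.8 + 7.3 + 3.6 + 7.7 + 8.5 = 41.0.
y: (6.2·452 + 3.9·161 + 3.8·576 + 7.3·864 + 3.6·77 + 7.7·649 + 8.5·325) / 41.0 = 19963.3 / 41.0 ≈ 486.91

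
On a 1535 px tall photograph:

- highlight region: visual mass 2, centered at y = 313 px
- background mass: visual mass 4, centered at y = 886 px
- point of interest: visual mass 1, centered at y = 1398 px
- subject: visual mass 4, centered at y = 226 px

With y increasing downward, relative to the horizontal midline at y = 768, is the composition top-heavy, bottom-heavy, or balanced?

top-heavy

Σw = 2 + 4 + 1 + 4 = 11.
y: (2·313 + 4·886 + 1·1398 + 4·226) / 11 = 6472 / 11 ≈ 588.36
588.4 vs midline 768 → top-heavy.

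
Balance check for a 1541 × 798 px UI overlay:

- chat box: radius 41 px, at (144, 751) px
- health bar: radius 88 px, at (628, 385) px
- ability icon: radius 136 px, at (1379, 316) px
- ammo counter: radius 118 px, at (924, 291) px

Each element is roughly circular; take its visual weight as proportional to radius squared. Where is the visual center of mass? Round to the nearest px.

(1039, 338)

r² weights: chat box 41² = 1681, health bar 88² = 7744, ability icon 136² = 18496, ammo counter 118² = 13924. Total = 41845.
x-moment: 1681·144 + 7744·628 + 18496·1379 + 13924·924 = 43477056; centroid 43477056/41845 ≈ 1039.00.
y-moment: 1681·751 + 7744·385 + 18496·316 + 13924·291 = 14140491; centroid 14140491/41845 ≈ 337.93.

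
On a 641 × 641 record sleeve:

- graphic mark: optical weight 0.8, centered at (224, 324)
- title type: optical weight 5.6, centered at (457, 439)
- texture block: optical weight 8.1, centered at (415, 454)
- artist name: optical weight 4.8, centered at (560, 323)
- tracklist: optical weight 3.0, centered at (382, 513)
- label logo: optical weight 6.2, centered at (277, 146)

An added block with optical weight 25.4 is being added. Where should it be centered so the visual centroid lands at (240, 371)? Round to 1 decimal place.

After adding the added block, total weight = 0.8 + 5.6 + 8.1 + 4.8 + 3.0 + 6.2 + 25.4 = 53.9.
x: need Σw·x = 53.9·240 = 12936.0. Existing = 0.8·224 + 5.6·457 + 8.1·415 + 4.8·560 + 3.0·382 + 6.2·277 = 11651.3. Remainder 1284.7 / 25.4 ≈ 50.58.
y: need Σw·y = 53.9·371 = 19996.9. Existing = 0.8·324 + 5.6·439 + 8.1·454 + 4.8·323 + 3.0·513 + 6.2·146 = 10389.6. Remainder 9607.3 / 25.4 ≈ 378.24.

(50.6, 378.2)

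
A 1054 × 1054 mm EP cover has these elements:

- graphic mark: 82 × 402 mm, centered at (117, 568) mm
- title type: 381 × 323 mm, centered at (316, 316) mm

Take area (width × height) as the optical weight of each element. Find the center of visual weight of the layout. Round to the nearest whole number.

(274, 369)

Taking area as weight: graphic mark 82·402 = 32964, title type 381·323 = 123063. Sum 156027.
x: (32964·117 + 123063·316) / 156027 = 42744696 / 156027 ≈ 273.96
y: (32964·568 + 123063·316) / 156027 = 57611460 / 156027 ≈ 369.24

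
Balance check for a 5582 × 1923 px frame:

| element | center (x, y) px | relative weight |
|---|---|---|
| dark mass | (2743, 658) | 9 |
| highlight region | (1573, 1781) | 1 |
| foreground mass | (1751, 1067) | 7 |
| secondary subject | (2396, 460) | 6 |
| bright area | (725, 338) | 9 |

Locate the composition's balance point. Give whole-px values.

Total weight = 9 + 1 + 7 + 6 + 9 = 32.
x: (9·2743 + 1·1573 + 7·1751 + 6·2396 + 9·725) / 32 = 59418 / 32 ≈ 1856.81
y: (9·658 + 1·1781 + 7·1067 + 6·460 + 9·338) / 32 = 20974 / 32 ≈ 655.44

(1857, 655)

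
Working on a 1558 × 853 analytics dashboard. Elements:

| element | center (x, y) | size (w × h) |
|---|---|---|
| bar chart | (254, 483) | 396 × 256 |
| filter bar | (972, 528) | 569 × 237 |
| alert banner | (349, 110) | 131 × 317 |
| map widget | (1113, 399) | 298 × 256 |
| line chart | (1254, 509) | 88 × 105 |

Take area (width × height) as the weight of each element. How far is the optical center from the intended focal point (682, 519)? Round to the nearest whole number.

≈ 96

Taking area as weight: bar chart 396·256 = 101376, filter bar 569·237 = 134853, alert banner 131·317 = 41527, map widget 298·256 = 76288, line chart 88·105 = 9240. Sum 363284.
Σw·x = 101376·254 + 134853·972 + 41527·349 + 76288·1113 + 9240·1254 = 267815047, so x̄ = 267815047/363284 ≈ 737.21.
Σw·y = 101376·483 + 134853·528 + 41527·110 + 76288·399 + 9240·509 = 159877034, so ȳ = 159877034/363284 ≈ 440.09.
Offset from (682, 519): Δx ≈ 55.21, Δy ≈ -78.91; distance = √(Δx² + Δy²) ≈ 96.31.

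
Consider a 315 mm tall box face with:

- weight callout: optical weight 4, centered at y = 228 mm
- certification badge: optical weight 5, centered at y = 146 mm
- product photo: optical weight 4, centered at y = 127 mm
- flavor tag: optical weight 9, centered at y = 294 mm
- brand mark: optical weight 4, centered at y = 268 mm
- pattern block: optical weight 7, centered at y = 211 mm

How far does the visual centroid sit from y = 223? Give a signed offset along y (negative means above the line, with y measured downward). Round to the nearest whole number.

≈ 0 mm

Total weight = 4 + 5 + 4 + 9 + 4 + 7 = 33.
Σw·y = 7345; ȳ = 7345/33 ≈ 222.58.
Difference: 222.58 − 223 ≈ -0.42.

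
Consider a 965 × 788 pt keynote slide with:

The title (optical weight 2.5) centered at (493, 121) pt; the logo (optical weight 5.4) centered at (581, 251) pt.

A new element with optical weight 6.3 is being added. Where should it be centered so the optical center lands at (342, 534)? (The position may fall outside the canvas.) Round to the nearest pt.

After adding the new element, total weight = 2.5 + 5.4 + 6.3 = 14.2.
x: target moment 14.2×342 = 4856.4; current 2.5·493 + 5.4·581 = 4369.9; the new element supplies 486.5, so x = 486.5/6.3 ≈ 77.22.
y: target moment 14.2×534 = 7582.8; current 2.5·121 + 5.4·251 = 1657.9; the new element supplies 5924.9, so y = 5924.9/6.3 ≈ 940.46.

(77, 940)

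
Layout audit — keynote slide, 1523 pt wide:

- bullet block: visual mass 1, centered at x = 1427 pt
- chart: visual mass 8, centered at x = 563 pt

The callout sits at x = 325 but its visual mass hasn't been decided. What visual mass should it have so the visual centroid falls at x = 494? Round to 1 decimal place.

Known weights sum to 1 + 8 = 9; their moment is 1·1427 + 8·563 = 5931.
Balance at x = 494 requires (5931 + w·325) / (9 + w) = 494.
Rearranging, w·(325 − 494) = 494·9 − 5931 = -1485, so w ≈ -1485/-169 = 8.79.

w ≈ 8.8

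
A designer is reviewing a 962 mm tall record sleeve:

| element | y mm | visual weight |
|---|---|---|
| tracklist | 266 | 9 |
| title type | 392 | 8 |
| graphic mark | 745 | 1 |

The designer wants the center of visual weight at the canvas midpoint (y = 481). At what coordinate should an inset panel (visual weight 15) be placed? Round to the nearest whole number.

y ≈ 640

With the inset panel, Σw becomes 9 + 8 + 1 + 15 = 33.
Along y: (6275 + 15·y) / 33 = 481 (existing moment 9·266 + 8·392 + 1·745 = 6275) ⇒ y = (15873 − 6275) / 15 ≈ 639.87.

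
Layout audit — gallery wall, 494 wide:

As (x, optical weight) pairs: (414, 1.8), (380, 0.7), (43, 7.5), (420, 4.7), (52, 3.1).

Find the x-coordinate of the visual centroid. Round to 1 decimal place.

Weights sum to 1.8 + 0.7 + 7.5 + 4.7 + 3.1 = 17.8.
Σw·x = 1.8·414 + 0.7·380 + 7.5·43 + 4.7·420 + 3.1·52 = 3468.9, so x̄ = 3468.9/17.8 ≈ 194.88.

x ≈ 194.9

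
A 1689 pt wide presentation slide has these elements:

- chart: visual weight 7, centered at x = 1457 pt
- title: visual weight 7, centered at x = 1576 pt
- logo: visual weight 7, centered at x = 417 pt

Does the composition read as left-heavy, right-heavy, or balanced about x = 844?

right-heavy

Σw = 7 + 7 + 7 = 21.
x: (7·1457 + 7·1576 + 7·417) / 21 = 24150 / 21 ≈ 1150.00
1150.0 lies right of the midline 844, so the layout is right-heavy.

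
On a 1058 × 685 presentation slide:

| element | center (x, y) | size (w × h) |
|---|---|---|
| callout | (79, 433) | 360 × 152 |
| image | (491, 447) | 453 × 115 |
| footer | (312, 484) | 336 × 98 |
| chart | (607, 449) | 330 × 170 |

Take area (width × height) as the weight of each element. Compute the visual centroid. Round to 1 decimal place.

(379.0, 449.9)

Taking area as weight: callout 360·152 = 54720, image 453·115 = 52095, footer 336·98 = 32928, chart 330·170 = 56100. Sum 195843.
Σw·x = 54720·79 + 52095·491 + 32928·312 + 56100·607 = 74227761, so x̄ = 74227761/195843 ≈ 379.02.
Σw·y = 54720·433 + 52095·447 + 32928·484 + 56100·449 = 88106277, so ȳ = 88106277/195843 ≈ 449.88.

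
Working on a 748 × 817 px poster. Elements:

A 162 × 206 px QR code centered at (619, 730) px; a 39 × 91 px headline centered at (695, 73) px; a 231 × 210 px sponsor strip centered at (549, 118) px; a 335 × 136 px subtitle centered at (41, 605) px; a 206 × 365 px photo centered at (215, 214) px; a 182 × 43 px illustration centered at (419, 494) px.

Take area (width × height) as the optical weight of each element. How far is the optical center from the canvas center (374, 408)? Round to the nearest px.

≈ 61 px

Taking area as weight: QR code 162·206 = 33372, headline 39·91 = 3549, sponsor strip 231·210 = 48510, subtitle 335·136 = 45560, photo 206·365 = 75190, illustration 182·43 = 7826. Sum 214007.
x-moment: 33372·619 + 3549·695 + 48510·549 + 45560·41 + 75190·215 + 7826·419 = 71068717; centroid 71068717/214007 ≈ 332.09.
y-moment: 33372·730 + 3549·73 + 48510·118 + 45560·605 + 75190·214 + 7826·494 = 77865321; centroid 77865321/214007 ≈ 363.84.
Relative to (374, 408): Δ = (-41.91, -44.16); |Δ| = √(-41.91² + -44.16²) ≈ 60.88.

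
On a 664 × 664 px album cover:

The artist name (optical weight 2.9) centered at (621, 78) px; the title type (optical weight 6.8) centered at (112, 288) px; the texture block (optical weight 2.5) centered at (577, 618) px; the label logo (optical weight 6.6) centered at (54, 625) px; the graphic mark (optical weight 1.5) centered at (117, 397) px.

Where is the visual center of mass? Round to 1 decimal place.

Total weight = 2.9 + 6.8 + 2.5 + 6.6 + 1.5 = 20.3.
x-moment: 2.9·621 + 6.8·112 + 2.5·577 + 6.6·54 + 1.5·117 = 4536.9; centroid 4536.9/20.3 ≈ 223.49.
y-moment: 2.9·78 + 6.8·288 + 2.5·618 + 6.6·625 + 1.5·397 = 8450.1; centroid 8450.1/20.3 ≈ 416.26.

(223.5, 416.3)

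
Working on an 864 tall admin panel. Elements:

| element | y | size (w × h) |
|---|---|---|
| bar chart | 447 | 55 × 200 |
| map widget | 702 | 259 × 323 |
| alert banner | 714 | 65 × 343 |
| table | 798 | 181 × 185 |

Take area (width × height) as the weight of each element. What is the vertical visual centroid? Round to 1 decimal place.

y ≈ 706.5

Taking area as weight: bar chart 55·200 = 11000, map widget 259·323 = 83657, alert banner 65·343 = 22295, table 181·185 = 33485. Sum 150437.
y: (11000·447 + 83657·702 + 22295·714 + 33485·798) / 150437 = 106283874 / 150437 ≈ 706.50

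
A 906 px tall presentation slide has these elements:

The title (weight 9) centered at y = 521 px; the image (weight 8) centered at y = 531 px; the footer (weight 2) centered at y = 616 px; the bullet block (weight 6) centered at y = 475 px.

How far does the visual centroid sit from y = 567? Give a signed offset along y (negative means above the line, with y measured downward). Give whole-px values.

Σw = 9 + 8 + 2 + 6 = 25.
Σw·y = 9·521 + 8·531 + 2·616 + 6·475 = 13019, so ȳ = 13019/25 ≈ 520.76.
Difference: 520.76 − 567 ≈ -46.24.

≈ -46 px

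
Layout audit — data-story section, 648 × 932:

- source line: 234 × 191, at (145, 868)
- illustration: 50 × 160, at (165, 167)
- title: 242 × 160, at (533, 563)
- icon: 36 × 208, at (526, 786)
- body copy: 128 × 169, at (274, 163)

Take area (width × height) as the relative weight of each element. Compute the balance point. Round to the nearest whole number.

(318, 592)

Areas → weights: source line 234·191 = 44694, illustration 50·160 = 8000, title 242·160 = 38720, icon 36·208 = 7488, body copy 128·169 = 21632; Σw = 120534.
Σw·x = 44694·145 + 8000·165 + 38720·533 + 7488·526 + 21632·274 = 38304246, so x̄ = 38304246/120534 ≈ 317.79.
Σw·y = 44694·868 + 8000·167 + 38720·563 + 7488·786 + 21632·163 = 71341336, so ȳ = 71341336/120534 ≈ 591.88.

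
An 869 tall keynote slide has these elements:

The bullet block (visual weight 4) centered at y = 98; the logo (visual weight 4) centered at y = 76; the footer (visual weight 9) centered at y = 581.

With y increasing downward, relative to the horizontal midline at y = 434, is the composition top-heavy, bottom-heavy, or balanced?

top-heavy

Total weight = 4 + 4 + 9 = 17.
y: (4·98 + 4·76 + 9·581) / 17 = 5925 / 17 ≈ 348.53
348.5 vs midline 434 → top-heavy.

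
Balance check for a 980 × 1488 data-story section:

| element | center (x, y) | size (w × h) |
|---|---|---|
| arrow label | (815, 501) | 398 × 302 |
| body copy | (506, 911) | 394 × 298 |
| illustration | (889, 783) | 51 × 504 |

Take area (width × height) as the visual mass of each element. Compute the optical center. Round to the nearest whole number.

(684, 711)

Areas: arrow label 398·302 = 120196, body copy 394·298 = 117412, illustration 51·504 = 25704. Total weight = 263312.
x-moment: 120196·815 + 117412·506 + 25704·889 = 180221068; centroid 180221068/263312 ≈ 684.44.
y-moment: 120196·501 + 117412·911 + 25704·783 = 187306760; centroid 187306760/263312 ≈ 711.35.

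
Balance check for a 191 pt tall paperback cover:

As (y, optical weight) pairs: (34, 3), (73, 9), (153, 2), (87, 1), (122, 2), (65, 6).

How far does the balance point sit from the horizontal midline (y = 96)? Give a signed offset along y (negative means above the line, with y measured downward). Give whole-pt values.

Σw = 3 + 9 + 2 + 1 + 2 + 6 = 23.
y-moment: 3·34 + 9·73 + 2·153 + 1·87 + 2·122 + 6·65 = 1786; centroid 1786/23 ≈ 77.65.
Difference: 77.65 − 96 ≈ -18.35.

≈ -18 pt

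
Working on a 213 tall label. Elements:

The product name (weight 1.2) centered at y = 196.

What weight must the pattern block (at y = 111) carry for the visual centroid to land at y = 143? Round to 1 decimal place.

w ≈ 2.0

Known: weight 1.2 with moment 1.2·196 = 235.2.
For the centroid to hit 143: (235.2 + w·111) / (1.2 + w) = 143.
So w = (143·1.2 − 235.2)/(111 − 143) = -63.6/-32 ≈ 1.99.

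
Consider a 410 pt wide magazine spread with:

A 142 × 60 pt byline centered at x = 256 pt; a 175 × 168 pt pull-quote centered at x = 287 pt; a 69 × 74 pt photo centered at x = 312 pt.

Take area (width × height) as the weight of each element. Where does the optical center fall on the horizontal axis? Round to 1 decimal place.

Taking area as weight: byline 142·60 = 8520, pull-quote 175·168 = 29400, photo 69·74 = 5106. Sum 43026.
x-moment: 8520·256 + 29400·287 + 5106·312 = 12211992; centroid 12211992/43026 ≈ 283.83.

x ≈ 283.8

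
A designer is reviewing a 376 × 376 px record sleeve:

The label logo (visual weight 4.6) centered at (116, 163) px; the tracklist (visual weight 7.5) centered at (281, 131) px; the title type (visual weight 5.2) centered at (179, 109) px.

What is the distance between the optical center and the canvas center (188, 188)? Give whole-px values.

≈ 58 px

Total weight = 4.6 + 7.5 + 5.2 = 17.3.
x-moment: 4.6·116 + 7.5·281 + 5.2·179 = 3571.9; centroid 3571.9/17.3 ≈ 206.47.
y-moment: 4.6·163 + 7.5·131 + 5.2·109 = 2299.1; centroid 2299.1/17.3 ≈ 132.90.
Relative to (188, 188): Δ = (18.47, -55.10); |Δ| = √(18.47² + -55.10²) ≈ 58.12.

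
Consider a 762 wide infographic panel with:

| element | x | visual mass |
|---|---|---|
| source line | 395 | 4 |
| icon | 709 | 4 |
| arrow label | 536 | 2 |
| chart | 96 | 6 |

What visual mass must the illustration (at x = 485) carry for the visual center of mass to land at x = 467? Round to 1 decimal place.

w ≈ 78.2

Existing Σw = 16 (4 + 4 + 2 + 6); existing moment 4·395 + 4·709 + 2·536 + 6·96 = 6064.
Balance at x = 467 requires (6064 + w·485) / (16 + w) = 467.
So w = (467·16 − 6064)/(485 − 467) = 1408/18 ≈ 78.22.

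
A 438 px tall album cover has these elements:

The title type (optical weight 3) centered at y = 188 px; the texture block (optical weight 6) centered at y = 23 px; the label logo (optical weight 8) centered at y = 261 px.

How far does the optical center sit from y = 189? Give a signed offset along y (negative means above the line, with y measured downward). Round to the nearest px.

≈ -25 px

Σw = 3 + 6 + 8 = 17.
Σw·y = 3·188 + 6·23 + 8·261 = 2790, so ȳ = 2790/17 ≈ 164.12.
Against y = 189, that's 164.12 − 189 = -24.88.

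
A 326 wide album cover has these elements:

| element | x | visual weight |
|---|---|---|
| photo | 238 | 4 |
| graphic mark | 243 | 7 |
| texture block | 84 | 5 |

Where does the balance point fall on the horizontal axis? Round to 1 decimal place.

Total weight = 4 + 7 + 5 = 16.
x: (4·238 + 7·243 + 5·84) / 16 = 3073 / 16 ≈ 192.06

x ≈ 192.1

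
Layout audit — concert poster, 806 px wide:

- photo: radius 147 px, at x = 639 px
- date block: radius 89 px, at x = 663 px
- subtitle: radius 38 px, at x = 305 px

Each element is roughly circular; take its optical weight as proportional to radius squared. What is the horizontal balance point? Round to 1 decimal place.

r² weights: photo 147² = 21609, date block 89² = 7921, subtitle 38² = 1444. Total = 30974.
Σw·x = 21609·639 + 7921·663 + 1444·305 = 19500194, so x̄ = 19500194/30974 ≈ 629.57.

x ≈ 629.6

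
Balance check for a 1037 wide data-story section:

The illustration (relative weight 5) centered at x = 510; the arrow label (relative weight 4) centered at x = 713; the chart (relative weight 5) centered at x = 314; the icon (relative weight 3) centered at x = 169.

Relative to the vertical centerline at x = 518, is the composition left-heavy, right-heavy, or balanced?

left-heavy

Weights sum to 5 + 4 + 5 + 3 = 17.
x: (5·510 + 4·713 + 5·314 + 3·169) / 17 = 7479 / 17 ≈ 439.94
439.9 vs midline 518 → left-heavy.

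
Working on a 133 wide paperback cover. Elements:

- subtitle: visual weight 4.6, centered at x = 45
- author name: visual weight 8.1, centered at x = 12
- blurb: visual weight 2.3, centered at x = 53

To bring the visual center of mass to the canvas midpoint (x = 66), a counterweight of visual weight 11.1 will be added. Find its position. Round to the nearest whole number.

With the counterweight, Σw becomes 4.6 + 8.1 + 2.3 + 11.1 = 26.1.
Along x: (426.1 + 11.1·x) / 26.1 = 66 (existing moment 4.6·45 + 8.1·12 + 2.3·53 = 426.1) ⇒ x = (1722.6 − 426.1) / 11.1 ≈ 116.80.

x ≈ 117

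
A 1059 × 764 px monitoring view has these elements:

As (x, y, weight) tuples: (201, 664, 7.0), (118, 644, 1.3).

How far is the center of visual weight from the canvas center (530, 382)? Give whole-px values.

Total weight = 7.0 + 1.3 = 8.3.
x-moment: 7.0·201 + 1.3·118 = 1560.4; centroid 1560.4/8.3 ≈ 188.00.
y-moment: 7.0·664 + 1.3·644 = 5485.2; centroid 5485.2/8.3 ≈ 660.87.
Offset from (530, 382): Δx ≈ -342.00, Δy ≈ 278.87; distance = √(Δx² + Δy²) ≈ 441.28.

≈ 441 px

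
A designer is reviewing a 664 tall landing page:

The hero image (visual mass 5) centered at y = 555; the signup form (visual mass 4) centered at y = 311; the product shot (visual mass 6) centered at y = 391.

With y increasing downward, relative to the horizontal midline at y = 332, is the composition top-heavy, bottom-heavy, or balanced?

bottom-heavy

Weights sum to 5 + 4 + 6 = 15.
y-moment: 5·555 + 4·311 + 6·391 = 6365; centroid 6365/15 ≈ 424.33.
424.3 vs midline 332 → bottom-heavy.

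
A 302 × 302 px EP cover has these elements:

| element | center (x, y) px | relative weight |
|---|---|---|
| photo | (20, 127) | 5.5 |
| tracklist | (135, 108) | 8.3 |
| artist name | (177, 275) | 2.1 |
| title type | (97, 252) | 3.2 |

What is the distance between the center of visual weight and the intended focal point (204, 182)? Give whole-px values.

≈ 107 px

Weights sum to 5.5 + 8.3 + 2.1 + 3.2 = 19.1.
Σw·x = 5.5·20 + 8.3·135 + 2.1·177 + 3.2·97 = 1912.6, so x̄ = 1912.6/19.1 ≈ 100.14.
Σw·y = 5.5·127 + 8.3·108 + 2.1·275 + 3.2·252 = 2978.8, so ȳ = 2978.8/19.1 ≈ 155.96.
Offset from (204, 182): Δx ≈ -103.86, Δy ≈ -26.04; distance = √(Δx² + Δy²) ≈ 107.08.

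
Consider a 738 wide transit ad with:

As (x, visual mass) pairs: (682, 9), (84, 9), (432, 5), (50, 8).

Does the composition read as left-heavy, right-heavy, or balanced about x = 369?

Σw = 9 + 9 + 5 + 8 = 31.
x-moment: 9·682 + 9·84 + 5·432 + 8·50 = 9454; centroid 9454/31 ≈ 304.97.
305.0 vs midline 369 → left-heavy.

left-heavy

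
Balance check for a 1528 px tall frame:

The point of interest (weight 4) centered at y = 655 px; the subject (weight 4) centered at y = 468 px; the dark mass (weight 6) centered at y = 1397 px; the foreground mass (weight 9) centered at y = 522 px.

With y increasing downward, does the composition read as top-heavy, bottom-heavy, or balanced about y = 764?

balanced

Σw = 4 + 4 + 6 + 9 = 23.
y-moment: 4·655 + 4·468 + 6·1397 + 9·522 = 17572; centroid 17572/23 ≈ 764.00.
764.00 = 764 exactly: balanced.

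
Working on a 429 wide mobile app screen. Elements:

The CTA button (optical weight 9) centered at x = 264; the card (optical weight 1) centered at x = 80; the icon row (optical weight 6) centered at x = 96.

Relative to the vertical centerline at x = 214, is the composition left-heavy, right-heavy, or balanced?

Total weight = 9 + 1 + 6 = 16.
x: (9·264 + 1·80 + 6·96) / 16 = 3032 / 16 ≈ 189.50
Since 189.5 is left of 214, the composition reads left-heavy.

left-heavy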